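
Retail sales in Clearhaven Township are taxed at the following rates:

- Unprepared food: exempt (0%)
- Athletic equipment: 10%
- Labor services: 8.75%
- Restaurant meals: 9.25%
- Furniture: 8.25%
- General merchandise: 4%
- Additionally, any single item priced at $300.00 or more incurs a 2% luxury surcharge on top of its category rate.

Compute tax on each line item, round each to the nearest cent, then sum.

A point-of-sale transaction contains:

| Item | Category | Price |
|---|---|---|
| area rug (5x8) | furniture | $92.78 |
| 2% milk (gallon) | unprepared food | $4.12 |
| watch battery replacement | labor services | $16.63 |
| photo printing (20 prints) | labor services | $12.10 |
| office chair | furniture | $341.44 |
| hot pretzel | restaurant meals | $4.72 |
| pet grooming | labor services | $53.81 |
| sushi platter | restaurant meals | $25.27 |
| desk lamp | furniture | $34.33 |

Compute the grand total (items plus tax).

$640.69

Area rug (5x8) $92.78: furniture → 8.25% → $7.65
2% milk (gallon) $4.12: unprepared food → 0% → $0.00
Watch battery replacement $16.63: labor services → 8.75% → $1.46
Photo printing (20 prints) $12.10: labor services → 8.75% → $1.06
Office chair $341.44: furniture → 8.25% + 2% surcharge = 10.25% → $35.00
Hot pretzel $4.72: restaurant meals → 9.25% → $0.44
Pet grooming $53.81: labor services → 8.75% → $4.71
Sushi platter $25.27: restaurant meals → 9.25% → $2.34
Desk lamp $34.33: furniture → 8.25% → $2.83
Subtotal = $585.20; tax = $55.49; total due = $640.69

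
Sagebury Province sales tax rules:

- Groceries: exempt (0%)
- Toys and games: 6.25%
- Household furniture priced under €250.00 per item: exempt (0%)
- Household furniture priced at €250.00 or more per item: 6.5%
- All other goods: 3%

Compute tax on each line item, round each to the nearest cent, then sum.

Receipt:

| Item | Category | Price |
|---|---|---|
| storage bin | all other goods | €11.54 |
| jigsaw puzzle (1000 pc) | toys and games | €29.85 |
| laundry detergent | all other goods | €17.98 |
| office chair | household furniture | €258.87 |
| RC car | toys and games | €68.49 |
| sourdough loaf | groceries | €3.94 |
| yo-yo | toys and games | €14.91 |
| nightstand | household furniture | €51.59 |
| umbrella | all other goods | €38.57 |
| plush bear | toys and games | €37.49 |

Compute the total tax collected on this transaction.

€28.30

Storage bin €11.54: all other goods → 3% → €0.35
Jigsaw puzzle (1000 pc) €29.85: toys and games → 6.25% → €1.87
Laundry detergent €17.98: all other goods → 3% → €0.54
Office chair €258.87: household furniture, €250.00 or more → 6.5% → €16.83
RC car €68.49: toys and games → 6.25% → €4.28
Sourdough loaf €3.94: groceries → 0% → €0.00
Yo-yo €14.91: toys and games → 6.25% → €0.93
Nightstand €51.59: household furniture, under €250.00 → 0% → €0.00
Umbrella €38.57: all other goods → 3% → €1.16
Plush bear €37.49: toys and games → 6.25% → €2.34
Total tax = €0.35 + €1.87 + €0.54 + €16.83 + €4.28 + €0.93 + €1.16 + €2.34 = €28.30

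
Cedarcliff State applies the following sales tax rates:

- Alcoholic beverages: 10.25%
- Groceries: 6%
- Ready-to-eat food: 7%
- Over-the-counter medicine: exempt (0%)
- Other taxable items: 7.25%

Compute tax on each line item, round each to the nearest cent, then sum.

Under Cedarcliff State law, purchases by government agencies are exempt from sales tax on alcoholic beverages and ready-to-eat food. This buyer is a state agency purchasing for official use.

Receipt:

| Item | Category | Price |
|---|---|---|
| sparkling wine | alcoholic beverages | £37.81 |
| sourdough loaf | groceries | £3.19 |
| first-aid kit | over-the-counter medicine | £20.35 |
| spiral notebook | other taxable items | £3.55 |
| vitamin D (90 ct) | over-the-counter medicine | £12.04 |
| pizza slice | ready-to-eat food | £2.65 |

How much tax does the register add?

£0.45

Sparkling wine £37.81: alcoholic beverages, buyer-exempt → 0% → £0.00
Sourdough loaf £3.19: groceries → 6% → £0.19
First-aid kit £20.35: over-the-counter medicine → 0% → £0.00
Spiral notebook £3.55: other taxable items → 7.25% → £0.26
Vitamin D (90 ct) £12.04: over-the-counter medicine → 0% → £0.00
Pizza slice £2.65: ready-to-eat food, buyer-exempt → 0% → £0.00
Total tax = £0.19 + £0.26 = £0.45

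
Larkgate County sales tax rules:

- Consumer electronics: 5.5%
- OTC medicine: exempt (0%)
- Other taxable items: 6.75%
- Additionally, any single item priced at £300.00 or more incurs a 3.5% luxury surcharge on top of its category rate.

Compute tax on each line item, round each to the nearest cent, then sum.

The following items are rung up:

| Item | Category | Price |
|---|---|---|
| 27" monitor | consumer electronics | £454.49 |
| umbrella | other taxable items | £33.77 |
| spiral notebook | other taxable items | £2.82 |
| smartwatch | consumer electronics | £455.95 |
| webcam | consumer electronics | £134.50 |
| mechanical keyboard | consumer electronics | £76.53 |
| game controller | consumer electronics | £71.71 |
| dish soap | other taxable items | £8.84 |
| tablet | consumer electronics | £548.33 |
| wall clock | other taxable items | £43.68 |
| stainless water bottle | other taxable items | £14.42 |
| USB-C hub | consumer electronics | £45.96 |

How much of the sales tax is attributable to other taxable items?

Umbrella £33.77: other taxable items → 6.75% → £2.28
Spiral notebook £2.82: other taxable items → 6.75% → £0.19
Dish soap £8.84: other taxable items → 6.75% → £0.60
Wall clock £43.68: other taxable items → 6.75% → £2.95
Stainless water bottle £14.42: other taxable items → 6.75% → £0.97
Tax on other taxable items = £2.28 + £0.19 + £0.60 + £2.95 + £0.97 = £6.99

£6.99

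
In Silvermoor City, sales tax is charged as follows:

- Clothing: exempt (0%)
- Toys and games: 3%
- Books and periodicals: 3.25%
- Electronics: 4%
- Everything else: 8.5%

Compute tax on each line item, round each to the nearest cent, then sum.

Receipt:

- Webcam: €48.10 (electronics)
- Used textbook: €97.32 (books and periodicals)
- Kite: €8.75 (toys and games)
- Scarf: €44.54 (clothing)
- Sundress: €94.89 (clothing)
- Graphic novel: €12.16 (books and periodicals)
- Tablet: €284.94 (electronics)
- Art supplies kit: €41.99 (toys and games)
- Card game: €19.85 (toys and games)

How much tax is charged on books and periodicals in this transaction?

Used textbook €97.32: books and periodicals → 3.25% → €3.16
Graphic novel €12.16: books and periodicals → 3.25% → €0.40
Tax on books and periodicals = €3.16 + €0.40 = €3.56

€3.56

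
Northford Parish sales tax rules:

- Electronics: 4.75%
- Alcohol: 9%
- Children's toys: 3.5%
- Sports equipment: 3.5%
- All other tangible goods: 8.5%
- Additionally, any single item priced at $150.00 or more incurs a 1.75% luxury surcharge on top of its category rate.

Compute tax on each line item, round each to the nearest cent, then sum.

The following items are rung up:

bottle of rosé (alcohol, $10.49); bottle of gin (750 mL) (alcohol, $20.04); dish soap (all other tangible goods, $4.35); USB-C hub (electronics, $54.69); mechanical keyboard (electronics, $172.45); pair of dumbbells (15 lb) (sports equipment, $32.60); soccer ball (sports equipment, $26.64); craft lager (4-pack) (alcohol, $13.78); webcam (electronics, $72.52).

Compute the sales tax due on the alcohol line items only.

Bottle of rosé $10.49: alcohol → 9% → $0.94
Bottle of gin (750 mL) $20.04: alcohol → 9% → $1.80
Craft lager (4-pack) $13.78: alcohol → 9% → $1.24
Tax on alcohol = $0.94 + $1.80 + $1.24 = $3.98

$3.98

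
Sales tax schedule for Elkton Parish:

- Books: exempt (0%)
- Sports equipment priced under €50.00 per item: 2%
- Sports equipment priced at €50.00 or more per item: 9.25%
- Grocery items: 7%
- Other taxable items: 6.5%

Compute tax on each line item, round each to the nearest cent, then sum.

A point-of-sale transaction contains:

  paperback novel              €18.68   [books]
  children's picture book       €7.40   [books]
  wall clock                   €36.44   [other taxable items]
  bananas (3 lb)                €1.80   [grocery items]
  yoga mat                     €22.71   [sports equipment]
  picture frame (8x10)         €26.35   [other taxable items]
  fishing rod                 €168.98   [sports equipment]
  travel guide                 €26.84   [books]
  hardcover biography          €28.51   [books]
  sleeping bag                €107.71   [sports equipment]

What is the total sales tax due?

€30.25

Paperback novel €18.68: books → 0% → €0.00
Children's picture book €7.40: books → 0% → €0.00
Wall clock €36.44: other taxable items → 6.5% → €2.37
Bananas (3 lb) €1.80: grocery items → 7% → €0.13
Yoga mat €22.71: sports equipment, under €50.00 → 2% → €0.45
Picture frame (8x10) €26.35: other taxable items → 6.5% → €1.71
Fishing rod €168.98: sports equipment, €50.00 or more → 9.25% → €15.63
Travel guide €26.84: books → 0% → €0.00
Hardcover biography €28.51: books → 0% → €0.00
Sleeping bag €107.71: sports equipment, €50.00 or more → 9.25% → €9.96
Total tax = €2.37 + €0.13 + €0.45 + €1.71 + €15.63 + €9.96 = €30.25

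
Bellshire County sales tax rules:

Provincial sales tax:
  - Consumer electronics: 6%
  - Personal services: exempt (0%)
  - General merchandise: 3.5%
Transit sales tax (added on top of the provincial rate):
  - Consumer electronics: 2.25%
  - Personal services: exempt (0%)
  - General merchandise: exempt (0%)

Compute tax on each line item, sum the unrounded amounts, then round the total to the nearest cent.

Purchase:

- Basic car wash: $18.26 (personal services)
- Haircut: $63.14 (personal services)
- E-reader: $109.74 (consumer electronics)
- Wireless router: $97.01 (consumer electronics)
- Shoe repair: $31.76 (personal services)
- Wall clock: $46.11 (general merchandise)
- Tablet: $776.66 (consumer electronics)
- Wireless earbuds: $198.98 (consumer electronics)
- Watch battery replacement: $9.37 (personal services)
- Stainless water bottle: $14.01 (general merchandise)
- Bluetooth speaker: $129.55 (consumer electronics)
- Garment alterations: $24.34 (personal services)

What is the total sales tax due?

Basic car wash $18.26: personal services → 0% + 0% transit = 0% → $0.00
Haircut $63.14: personal services → 0% + 0% transit = 0% → $0.00
E-reader $109.74: consumer electronics → 6% + 2.25% transit = 8.25% → $9.05355
Wireless router $97.01: consumer electronics → 6% + 2.25% transit = 8.25% → $8.003325
Shoe repair $31.76: personal services → 0% + 0% transit = 0% → $0.00
Wall clock $46.11: general merchandise → 3.5% + 0% transit = 3.5% → $1.61385
Tablet $776.66: consumer electronics → 6% + 2.25% transit = 8.25% → $64.07445
Wireless earbuds $198.98: consumer electronics → 6% + 2.25% transit = 8.25% → $16.41585
Watch battery replacement $9.37: personal services → 0% + 0% transit = 0% → $0.00
Stainless water bottle $14.01: general merchandise → 3.5% + 0% transit = 3.5% → $0.49035
Bluetooth speaker $129.55: consumer electronics → 6% + 2.25% transit = 8.25% → $10.687875
Garment alterations $24.34: personal services → 0% + 0% transit = 0% → $0.00
Unrounded tax sum = $110.33925 → $110.34

$110.34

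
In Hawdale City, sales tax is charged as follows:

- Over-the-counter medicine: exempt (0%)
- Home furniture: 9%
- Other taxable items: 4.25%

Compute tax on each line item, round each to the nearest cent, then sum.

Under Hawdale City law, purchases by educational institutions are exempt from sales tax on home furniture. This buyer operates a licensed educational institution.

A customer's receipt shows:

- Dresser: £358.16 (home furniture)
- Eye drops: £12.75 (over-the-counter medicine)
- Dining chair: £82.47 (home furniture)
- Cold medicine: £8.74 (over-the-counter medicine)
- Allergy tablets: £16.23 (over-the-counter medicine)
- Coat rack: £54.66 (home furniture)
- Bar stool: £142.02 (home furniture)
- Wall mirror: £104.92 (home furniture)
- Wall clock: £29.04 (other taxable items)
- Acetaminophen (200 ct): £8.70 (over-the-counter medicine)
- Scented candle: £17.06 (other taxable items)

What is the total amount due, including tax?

£836.71

Dresser £358.16: home furniture, buyer-exempt → 0% → £0.00
Eye drops £12.75: over-the-counter medicine → 0% → £0.00
Dining chair £82.47: home furniture, buyer-exempt → 0% → £0.00
Cold medicine £8.74: over-the-counter medicine → 0% → £0.00
Allergy tablets £16.23: over-the-counter medicine → 0% → £0.00
Coat rack £54.66: home furniture, buyer-exempt → 0% → £0.00
Bar stool £142.02: home furniture, buyer-exempt → 0% → £0.00
Wall mirror £104.92: home furniture, buyer-exempt → 0% → £0.00
Wall clock £29.04: other taxable items → 4.25% → £1.23
Acetaminophen (200 ct) £8.70: over-the-counter medicine → 0% → £0.00
Scented candle £17.06: other taxable items → 4.25% → £0.73
Subtotal = £834.75; tax = £1.96; total due = £836.71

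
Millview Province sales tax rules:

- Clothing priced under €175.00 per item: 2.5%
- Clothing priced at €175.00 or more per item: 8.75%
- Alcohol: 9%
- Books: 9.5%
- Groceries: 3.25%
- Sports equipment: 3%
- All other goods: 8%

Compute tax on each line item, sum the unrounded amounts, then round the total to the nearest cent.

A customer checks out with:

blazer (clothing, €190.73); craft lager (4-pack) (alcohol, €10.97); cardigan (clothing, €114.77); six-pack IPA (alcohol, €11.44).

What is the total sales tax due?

Blazer €190.73: clothing, €175.00 or more → 8.75% → €16.688875
Craft lager (4-pack) €10.97: alcohol → 9% → €0.9873
Cardigan €114.77: clothing, under €175.00 → 2.5% → €2.86925
Six-pack IPA €11.44: alcohol → 9% → €1.0296
Unrounded tax sum = €21.575025 → €21.58

€21.58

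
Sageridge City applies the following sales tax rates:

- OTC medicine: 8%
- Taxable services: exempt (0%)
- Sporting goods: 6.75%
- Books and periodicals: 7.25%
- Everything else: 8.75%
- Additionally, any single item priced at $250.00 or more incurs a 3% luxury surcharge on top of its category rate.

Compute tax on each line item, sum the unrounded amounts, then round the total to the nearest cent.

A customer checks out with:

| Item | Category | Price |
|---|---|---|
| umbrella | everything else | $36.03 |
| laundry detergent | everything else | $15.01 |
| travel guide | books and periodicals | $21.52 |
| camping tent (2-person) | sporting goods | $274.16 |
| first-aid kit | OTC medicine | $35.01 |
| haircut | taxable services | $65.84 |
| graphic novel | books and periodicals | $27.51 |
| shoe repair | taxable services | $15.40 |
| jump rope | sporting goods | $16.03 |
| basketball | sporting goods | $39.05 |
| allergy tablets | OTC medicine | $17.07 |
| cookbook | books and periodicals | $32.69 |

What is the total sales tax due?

$45.01

Umbrella $36.03: everything else → 8.75% → $3.152625
Laundry detergent $15.01: everything else → 8.75% → $1.313375
Travel guide $21.52: books and periodicals → 7.25% → $1.5602
Camping tent (2-person) $274.16: sporting goods → 6.75% + 3% surcharge = 9.75% → $26.7306
First-aid kit $35.01: OTC medicine → 8% → $2.8008
Haircut $65.84: taxable services → 0% → $0.00
Graphic novel $27.51: books and periodicals → 7.25% → $1.994475
Shoe repair $15.40: taxable services → 0% → $0.00
Jump rope $16.03: sporting goods → 6.75% → $1.082025
Basketball $39.05: sporting goods → 6.75% → $2.635875
Allergy tablets $17.07: OTC medicine → 8% → $1.3656
Cookbook $32.69: books and periodicals → 7.25% → $2.370025
Unrounded tax sum = $45.0056 → $45.01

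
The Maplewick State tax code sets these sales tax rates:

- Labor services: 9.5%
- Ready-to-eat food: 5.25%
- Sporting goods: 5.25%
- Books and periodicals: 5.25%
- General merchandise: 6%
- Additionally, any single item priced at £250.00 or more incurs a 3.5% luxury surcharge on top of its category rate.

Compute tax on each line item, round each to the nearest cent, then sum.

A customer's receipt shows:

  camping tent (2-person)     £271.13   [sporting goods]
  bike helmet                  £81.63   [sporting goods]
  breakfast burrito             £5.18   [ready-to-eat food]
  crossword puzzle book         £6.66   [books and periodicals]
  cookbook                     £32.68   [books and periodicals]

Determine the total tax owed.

£30.35

Camping tent (2-person) £271.13: sporting goods → 5.25% + 3.5% surcharge = 8.75% → £23.72
Bike helmet £81.63: sporting goods → 5.25% → £4.29
Breakfast burrito £5.18: ready-to-eat food → 5.25% → £0.27
Crossword puzzle book £6.66: books and periodicals → 5.25% → £0.35
Cookbook £32.68: books and periodicals → 5.25% → £1.72
Total tax = £23.72 + £4.29 + £0.27 + £0.35 + £1.72 = £30.35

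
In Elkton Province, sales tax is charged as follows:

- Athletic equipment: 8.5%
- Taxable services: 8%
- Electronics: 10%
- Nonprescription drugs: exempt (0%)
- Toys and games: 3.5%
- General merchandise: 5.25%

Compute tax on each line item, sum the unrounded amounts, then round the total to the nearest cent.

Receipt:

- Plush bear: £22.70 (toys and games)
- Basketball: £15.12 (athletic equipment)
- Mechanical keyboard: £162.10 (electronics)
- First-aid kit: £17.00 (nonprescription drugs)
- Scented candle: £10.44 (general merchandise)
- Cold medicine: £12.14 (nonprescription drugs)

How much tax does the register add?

£18.84

Plush bear £22.70: toys and games → 3.5% → £0.7945
Basketball £15.12: athletic equipment → 8.5% → £1.2852
Mechanical keyboard £162.10: electronics → 10% → £16.21
First-aid kit £17.00: nonprescription drugs → 0% → £0.00
Scented candle £10.44: general merchandise → 5.25% → £0.5481
Cold medicine £12.14: nonprescription drugs → 0% → £0.00
Unrounded tax sum = £18.8378 → £18.84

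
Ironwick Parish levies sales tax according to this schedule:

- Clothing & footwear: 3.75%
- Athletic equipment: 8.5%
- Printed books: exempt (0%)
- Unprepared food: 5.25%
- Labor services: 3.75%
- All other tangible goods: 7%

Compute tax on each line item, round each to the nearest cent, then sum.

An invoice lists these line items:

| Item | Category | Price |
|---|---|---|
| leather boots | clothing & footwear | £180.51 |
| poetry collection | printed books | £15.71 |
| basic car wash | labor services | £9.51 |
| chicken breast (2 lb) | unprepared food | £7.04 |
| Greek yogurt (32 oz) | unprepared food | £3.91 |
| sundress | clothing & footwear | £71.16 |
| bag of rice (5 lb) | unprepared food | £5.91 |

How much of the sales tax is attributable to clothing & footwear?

£9.44

Leather boots £180.51: clothing & footwear → 3.75% → £6.77
Sundress £71.16: clothing & footwear → 3.75% → £2.67
Tax on clothing & footwear = £6.77 + £2.67 = £9.44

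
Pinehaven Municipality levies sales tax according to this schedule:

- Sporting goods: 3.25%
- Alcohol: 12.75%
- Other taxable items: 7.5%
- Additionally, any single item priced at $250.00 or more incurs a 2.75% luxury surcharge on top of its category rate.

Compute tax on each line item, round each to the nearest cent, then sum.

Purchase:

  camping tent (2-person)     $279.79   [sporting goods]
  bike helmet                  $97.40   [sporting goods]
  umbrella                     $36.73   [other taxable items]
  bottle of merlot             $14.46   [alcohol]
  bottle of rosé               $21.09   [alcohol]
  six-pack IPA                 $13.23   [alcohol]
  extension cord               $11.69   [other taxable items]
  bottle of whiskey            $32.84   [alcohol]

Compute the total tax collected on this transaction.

$34.00

Camping tent (2-person) $279.79: sporting goods → 3.25% + 2.75% surcharge = 6% → $16.79
Bike helmet $97.40: sporting goods → 3.25% → $3.17
Umbrella $36.73: other taxable items → 7.5% → $2.75
Bottle of merlot $14.46: alcohol → 12.75% → $1.84
Bottle of rosé $21.09: alcohol → 12.75% → $2.69
Six-pack IPA $13.23: alcohol → 12.75% → $1.69
Extension cord $11.69: other taxable items → 7.5% → $0.88
Bottle of whiskey $32.84: alcohol → 12.75% → $4.19
Total tax = $16.79 + $3.17 + $2.75 + $1.84 + $2.69 + $1.69 + $0.88 + $4.19 = $34.00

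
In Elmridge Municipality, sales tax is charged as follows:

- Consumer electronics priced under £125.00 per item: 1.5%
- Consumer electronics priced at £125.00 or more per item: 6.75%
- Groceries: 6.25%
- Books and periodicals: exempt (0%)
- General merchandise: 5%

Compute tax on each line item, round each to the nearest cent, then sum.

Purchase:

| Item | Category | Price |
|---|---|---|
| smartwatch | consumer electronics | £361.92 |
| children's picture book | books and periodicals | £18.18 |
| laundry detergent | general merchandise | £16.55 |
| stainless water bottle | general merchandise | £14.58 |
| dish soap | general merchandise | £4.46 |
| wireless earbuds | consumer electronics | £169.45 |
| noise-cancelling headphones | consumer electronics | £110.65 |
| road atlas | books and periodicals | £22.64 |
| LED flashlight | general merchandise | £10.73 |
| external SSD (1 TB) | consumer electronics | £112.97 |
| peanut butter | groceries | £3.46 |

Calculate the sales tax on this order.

£41.76

Smartwatch £361.92: consumer electronics, £125.00 or more → 6.75% → £24.43
Children's picture book £18.18: books and periodicals → 0% → £0.00
Laundry detergent £16.55: general merchandise → 5% → £0.83
Stainless water bottle £14.58: general merchandise → 5% → £0.73
Dish soap £4.46: general merchandise → 5% → £0.22
Wireless earbuds £169.45: consumer electronics, £125.00 or more → 6.75% → £11.44
Noise-cancelling headphones £110.65: consumer electronics, under £125.00 → 1.5% → £1.66
Road atlas £22.64: books and periodicals → 0% → £0.00
LED flashlight £10.73: general merchandise → 5% → £0.54
External SSD (1 TB) £112.97: consumer electronics, under £125.00 → 1.5% → £1.69
Peanut butter £3.46: groceries → 6.25% → £0.22
Total tax = £24.43 + £0.83 + £0.73 + £0.22 + £11.44 + £1.66 + £0.54 + £1.69 + £0.22 = £41.76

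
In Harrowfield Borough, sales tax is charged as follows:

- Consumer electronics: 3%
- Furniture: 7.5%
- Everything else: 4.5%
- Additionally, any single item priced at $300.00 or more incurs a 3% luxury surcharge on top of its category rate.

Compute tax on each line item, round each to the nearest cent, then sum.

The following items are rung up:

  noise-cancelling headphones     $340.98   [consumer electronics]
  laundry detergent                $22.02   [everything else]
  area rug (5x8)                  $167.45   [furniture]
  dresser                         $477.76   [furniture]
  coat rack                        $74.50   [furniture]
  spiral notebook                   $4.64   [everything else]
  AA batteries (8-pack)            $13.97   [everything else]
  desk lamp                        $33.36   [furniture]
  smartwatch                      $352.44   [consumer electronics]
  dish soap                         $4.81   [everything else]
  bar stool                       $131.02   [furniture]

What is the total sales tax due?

$124.30

Noise-cancelling headphones $340.98: consumer electronics → 3% + 3% surcharge = 6% → $20.46
Laundry detergent $22.02: everything else → 4.5% → $0.99
Area rug (5x8) $167.45: furniture → 7.5% → $12.56
Dresser $477.76: furniture → 7.5% + 3% surcharge = 10.5% → $50.16
Coat rack $74.50: furniture → 7.5% → $5.59
Spiral notebook $4.64: everything else → 4.5% → $0.21
AA batteries (8-pack) $13.97: everything else → 4.5% → $0.63
Desk lamp $33.36: furniture → 7.5% → $2.50
Smartwatch $352.44: consumer electronics → 3% + 3% surcharge = 6% → $21.15
Dish soap $4.81: everything else → 4.5% → $0.22
Bar stool $131.02: furniture → 7.5% → $9.83
Total tax = $20.46 + $0.99 + $12.56 + $50.16 + $5.59 + $0.21 + $0.63 + $2.50 + $21.15 + $0.22 + $9.83 = $124.30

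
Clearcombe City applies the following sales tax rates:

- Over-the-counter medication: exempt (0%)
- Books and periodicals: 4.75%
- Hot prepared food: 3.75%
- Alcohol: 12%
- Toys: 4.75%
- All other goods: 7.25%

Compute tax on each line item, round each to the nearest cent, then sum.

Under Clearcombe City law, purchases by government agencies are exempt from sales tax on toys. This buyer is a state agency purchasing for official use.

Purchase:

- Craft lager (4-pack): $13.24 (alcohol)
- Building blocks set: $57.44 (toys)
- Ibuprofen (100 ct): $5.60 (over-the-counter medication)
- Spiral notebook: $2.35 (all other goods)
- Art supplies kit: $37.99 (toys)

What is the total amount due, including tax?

$118.38

Craft lager (4-pack) $13.24: alcohol → 12% → $1.59
Building blocks set $57.44: toys, buyer-exempt → 0% → $0.00
Ibuprofen (100 ct) $5.60: over-the-counter medication → 0% → $0.00
Spiral notebook $2.35: all other goods → 7.25% → $0.17
Art supplies kit $37.99: toys, buyer-exempt → 0% → $0.00
Subtotal = $116.62; tax = $1.76; total due = $118.38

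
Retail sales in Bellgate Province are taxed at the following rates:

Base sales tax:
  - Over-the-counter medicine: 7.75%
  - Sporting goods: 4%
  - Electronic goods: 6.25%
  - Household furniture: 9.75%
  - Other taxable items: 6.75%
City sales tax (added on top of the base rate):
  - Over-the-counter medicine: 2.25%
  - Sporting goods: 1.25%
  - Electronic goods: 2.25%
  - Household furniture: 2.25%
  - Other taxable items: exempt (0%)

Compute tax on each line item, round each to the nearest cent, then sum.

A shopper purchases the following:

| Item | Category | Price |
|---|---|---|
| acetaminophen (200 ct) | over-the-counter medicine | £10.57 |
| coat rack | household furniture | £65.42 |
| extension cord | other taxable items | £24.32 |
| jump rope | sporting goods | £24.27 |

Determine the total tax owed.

£11.82

Acetaminophen (200 ct) £10.57: over-the-counter medicine → 7.75% + 2.25% city = 10% → £1.06
Coat rack £65.42: household furniture → 9.75% + 2.25% city = 12% → £7.85
Extension cord £24.32: other taxable items → 6.75% + 0% city = 6.75% → £1.64
Jump rope £24.27: sporting goods → 4% + 1.25% city = 5.25% → £1.27
Total tax = £1.06 + £7.85 + £1.64 + £1.27 = £11.82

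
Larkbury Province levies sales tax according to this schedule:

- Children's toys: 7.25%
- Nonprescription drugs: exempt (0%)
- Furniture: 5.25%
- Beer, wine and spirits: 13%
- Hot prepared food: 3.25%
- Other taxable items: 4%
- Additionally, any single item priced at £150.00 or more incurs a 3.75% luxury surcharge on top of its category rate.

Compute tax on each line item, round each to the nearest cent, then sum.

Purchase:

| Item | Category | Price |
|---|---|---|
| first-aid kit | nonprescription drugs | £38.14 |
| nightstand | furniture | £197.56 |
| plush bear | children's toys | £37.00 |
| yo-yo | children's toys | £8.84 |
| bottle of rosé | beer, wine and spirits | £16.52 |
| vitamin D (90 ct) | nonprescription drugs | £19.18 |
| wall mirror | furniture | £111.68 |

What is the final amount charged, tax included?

£458.03

First-aid kit £38.14: nonprescription drugs → 0% → £0.00
Nightstand £197.56: furniture → 5.25% + 3.75% surcharge = 9% → £17.78
Plush bear £37.00: children's toys → 7.25% → £2.68
Yo-yo £8.84: children's toys → 7.25% → £0.64
Bottle of rosé £16.52: beer, wine and spirits → 13% → £2.15
Vitamin D (90 ct) £19.18: nonprescription drugs → 0% → £0.00
Wall mirror £111.68: furniture → 5.25% → £5.86
Subtotal = £428.92; tax = £29.11; total due = £458.03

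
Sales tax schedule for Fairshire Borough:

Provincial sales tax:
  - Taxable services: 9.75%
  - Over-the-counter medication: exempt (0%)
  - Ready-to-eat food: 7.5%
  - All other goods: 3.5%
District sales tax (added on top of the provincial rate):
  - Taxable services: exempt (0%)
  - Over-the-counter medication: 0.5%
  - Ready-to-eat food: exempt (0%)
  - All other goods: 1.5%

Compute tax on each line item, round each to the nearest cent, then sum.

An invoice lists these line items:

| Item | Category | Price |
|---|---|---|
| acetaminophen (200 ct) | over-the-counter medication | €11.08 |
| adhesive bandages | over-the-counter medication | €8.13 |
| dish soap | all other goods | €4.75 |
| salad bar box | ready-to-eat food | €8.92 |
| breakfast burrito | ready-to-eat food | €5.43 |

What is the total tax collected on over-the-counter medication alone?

Acetaminophen (200 ct) €11.08: over-the-counter medication → 0% + 0.5% district = 0.5% → €0.06
Adhesive bandages €8.13: over-the-counter medication → 0% + 0.5% district = 0.5% → €0.04
Tax on over-the-counter medication = €0.06 + €0.04 = €0.10

€0.10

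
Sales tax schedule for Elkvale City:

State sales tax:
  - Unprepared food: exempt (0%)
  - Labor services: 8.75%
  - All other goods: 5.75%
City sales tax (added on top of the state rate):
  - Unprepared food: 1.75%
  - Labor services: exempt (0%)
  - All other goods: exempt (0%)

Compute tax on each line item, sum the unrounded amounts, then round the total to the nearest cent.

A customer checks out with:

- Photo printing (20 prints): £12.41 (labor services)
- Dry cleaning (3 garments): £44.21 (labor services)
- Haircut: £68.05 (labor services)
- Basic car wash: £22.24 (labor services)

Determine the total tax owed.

£12.85

Photo printing (20 prints) £12.41: labor services → 8.75% + 0% city = 8.75% → £1.085875
Dry cleaning (3 garments) £44.21: labor services → 8.75% + 0% city = 8.75% → £3.868375
Haircut £68.05: labor services → 8.75% + 0% city = 8.75% → £5.954375
Basic car wash £22.24: labor services → 8.75% + 0% city = 8.75% → £1.946
Unrounded tax sum = £12.854625 → £12.85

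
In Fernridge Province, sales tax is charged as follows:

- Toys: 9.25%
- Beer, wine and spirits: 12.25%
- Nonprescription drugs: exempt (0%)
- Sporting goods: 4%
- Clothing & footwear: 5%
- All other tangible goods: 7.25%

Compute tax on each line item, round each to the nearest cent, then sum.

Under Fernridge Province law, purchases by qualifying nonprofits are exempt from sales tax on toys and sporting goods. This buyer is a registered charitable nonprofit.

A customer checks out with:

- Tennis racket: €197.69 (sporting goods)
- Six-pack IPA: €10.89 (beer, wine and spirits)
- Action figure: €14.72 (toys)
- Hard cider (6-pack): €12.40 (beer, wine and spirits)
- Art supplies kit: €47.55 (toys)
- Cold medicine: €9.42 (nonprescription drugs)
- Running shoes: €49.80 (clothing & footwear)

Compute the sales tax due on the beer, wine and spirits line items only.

€2.85

Six-pack IPA €10.89: beer, wine and spirits → 12.25% → €1.33
Hard cider (6-pack) €12.40: beer, wine and spirits → 12.25% → €1.52
Tax on beer, wine and spirits = €1.33 + €1.52 = €2.85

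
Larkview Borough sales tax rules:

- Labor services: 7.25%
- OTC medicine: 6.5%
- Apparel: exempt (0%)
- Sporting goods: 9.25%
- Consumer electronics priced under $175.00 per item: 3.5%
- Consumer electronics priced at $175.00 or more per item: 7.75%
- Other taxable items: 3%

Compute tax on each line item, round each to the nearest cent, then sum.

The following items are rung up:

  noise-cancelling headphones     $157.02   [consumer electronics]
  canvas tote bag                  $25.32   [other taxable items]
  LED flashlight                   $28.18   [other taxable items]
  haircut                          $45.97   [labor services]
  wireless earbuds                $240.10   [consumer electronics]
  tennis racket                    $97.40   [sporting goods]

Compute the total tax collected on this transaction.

$38.06

Noise-cancelling headphones $157.02: consumer electronics, under $175.00 → 3.5% → $5.50
Canvas tote bag $25.32: other taxable items → 3% → $0.76
LED flashlight $28.18: other taxable items → 3% → $0.85
Haircut $45.97: labor services → 7.25% → $3.33
Wireless earbuds $240.10: consumer electronics, $175.00 or more → 7.75% → $18.61
Tennis racket $97.40: sporting goods → 9.25% → $9.01
Total tax = $5.50 + $0.76 + $0.85 + $3.33 + $18.61 + $9.01 = $38.06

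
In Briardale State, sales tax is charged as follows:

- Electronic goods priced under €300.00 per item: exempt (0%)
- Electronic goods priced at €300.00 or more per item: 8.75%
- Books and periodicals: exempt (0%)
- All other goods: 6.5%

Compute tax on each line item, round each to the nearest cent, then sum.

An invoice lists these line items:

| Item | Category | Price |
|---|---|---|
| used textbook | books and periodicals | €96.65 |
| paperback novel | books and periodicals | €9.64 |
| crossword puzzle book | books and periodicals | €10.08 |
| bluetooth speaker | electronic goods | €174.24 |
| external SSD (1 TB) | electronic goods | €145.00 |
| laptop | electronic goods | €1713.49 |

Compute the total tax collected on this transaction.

€149.93

Used textbook €96.65: books and periodicals → 0% → €0.00
Paperback novel €9.64: books and periodicals → 0% → €0.00
Crossword puzzle book €10.08: books and periodicals → 0% → €0.00
Bluetooth speaker €174.24: electronic goods, under €300.00 → 0% → €0.00
External SSD (1 TB) €145.00: electronic goods, under €300.00 → 0% → €0.00
Laptop €1713.49: electronic goods, €300.00 or more → 8.75% → €149.93
Total tax = €149.93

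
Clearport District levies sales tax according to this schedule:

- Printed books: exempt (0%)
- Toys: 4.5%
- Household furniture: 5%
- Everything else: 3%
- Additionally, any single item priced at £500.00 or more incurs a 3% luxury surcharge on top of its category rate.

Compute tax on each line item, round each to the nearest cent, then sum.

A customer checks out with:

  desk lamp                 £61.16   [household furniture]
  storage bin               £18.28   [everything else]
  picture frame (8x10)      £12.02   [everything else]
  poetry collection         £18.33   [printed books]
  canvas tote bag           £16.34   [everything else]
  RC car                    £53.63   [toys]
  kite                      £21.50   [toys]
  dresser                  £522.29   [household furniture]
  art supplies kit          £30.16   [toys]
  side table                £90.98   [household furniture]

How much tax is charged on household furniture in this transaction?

Desk lamp £61.16: household furniture → 5% → £3.06
Dresser £522.29: household furniture → 5% + 3% surcharge = 8% → £41.78
Side table £90.98: household furniture → 5% → £4.55
Tax on household furniture = £3.06 + £41.78 + £4.55 = £49.39

£49.39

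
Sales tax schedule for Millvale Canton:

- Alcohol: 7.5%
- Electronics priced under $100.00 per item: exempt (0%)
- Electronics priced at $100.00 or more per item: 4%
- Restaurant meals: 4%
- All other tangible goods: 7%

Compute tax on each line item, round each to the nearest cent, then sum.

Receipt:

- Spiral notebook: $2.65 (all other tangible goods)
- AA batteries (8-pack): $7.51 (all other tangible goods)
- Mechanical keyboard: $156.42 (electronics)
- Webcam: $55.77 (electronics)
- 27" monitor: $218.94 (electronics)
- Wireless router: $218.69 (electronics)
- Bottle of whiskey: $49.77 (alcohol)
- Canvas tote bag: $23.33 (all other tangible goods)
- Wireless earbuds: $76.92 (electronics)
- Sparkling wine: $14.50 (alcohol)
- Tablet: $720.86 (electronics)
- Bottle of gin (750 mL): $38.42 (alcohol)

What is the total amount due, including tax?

$1646.43

Spiral notebook $2.65: all other tangible goods → 7% → $0.19
AA batteries (8-pack) $7.51: all other tangible goods → 7% → $0.53
Mechanical keyboard $156.42: electronics, $100.00 or more → 4% → $6.26
Webcam $55.77: electronics, under $100.00 → 0% → $0.00
27" monitor $218.94: electronics, $100.00 or more → 4% → $8.76
Wireless router $218.69: electronics, $100.00 or more → 4% → $8.75
Bottle of whiskey $49.77: alcohol → 7.5% → $3.73
Canvas tote bag $23.33: all other tangible goods → 7% → $1.63
Wireless earbuds $76.92: electronics, under $100.00 → 0% → $0.00
Sparkling wine $14.50: alcohol → 7.5% → $1.09
Tablet $720.86: electronics, $100.00 or more → 4% → $28.83
Bottle of gin (750 mL) $38.42: alcohol → 7.5% → $2.88
Subtotal = $1583.78; tax = $62.65; total due = $1646.43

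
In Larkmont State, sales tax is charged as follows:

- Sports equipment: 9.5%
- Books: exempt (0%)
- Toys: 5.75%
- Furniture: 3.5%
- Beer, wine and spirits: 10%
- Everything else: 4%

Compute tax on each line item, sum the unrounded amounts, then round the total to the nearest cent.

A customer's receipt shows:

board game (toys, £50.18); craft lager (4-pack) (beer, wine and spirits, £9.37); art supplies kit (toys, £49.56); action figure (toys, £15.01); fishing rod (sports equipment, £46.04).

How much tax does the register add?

Board game £50.18: toys → 5.75% → £2.88535
Craft lager (4-pack) £9.37: beer, wine and spirits → 10% → £0.937
Art supplies kit £49.56: toys → 5.75% → £2.8497
Action figure £15.01: toys → 5.75% → £0.863075
Fishing rod £46.04: sports equipment → 9.5% → £4.3738
Unrounded tax sum = £11.908925 → £11.91

£11.91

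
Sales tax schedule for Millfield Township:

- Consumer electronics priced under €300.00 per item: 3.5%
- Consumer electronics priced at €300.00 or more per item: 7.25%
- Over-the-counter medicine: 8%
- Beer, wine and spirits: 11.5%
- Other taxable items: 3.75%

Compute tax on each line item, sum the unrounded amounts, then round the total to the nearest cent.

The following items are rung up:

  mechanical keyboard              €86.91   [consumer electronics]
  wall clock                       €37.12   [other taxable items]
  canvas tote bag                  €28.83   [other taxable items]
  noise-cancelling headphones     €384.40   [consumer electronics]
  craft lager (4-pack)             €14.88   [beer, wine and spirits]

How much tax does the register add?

€35.10

Mechanical keyboard €86.91: consumer electronics, under €300.00 → 3.5% → €3.04185
Wall clock €37.12: other taxable items → 3.75% → €1.392
Canvas tote bag €28.83: other taxable items → 3.75% → €1.081125
Noise-cancelling headphones €384.40: consumer electronics, €300.00 or more → 7.25% → €27.869
Craft lager (4-pack) €14.88: beer, wine and spirits → 11.5% → €1.7112
Unrounded tax sum = €35.095175 → €35.10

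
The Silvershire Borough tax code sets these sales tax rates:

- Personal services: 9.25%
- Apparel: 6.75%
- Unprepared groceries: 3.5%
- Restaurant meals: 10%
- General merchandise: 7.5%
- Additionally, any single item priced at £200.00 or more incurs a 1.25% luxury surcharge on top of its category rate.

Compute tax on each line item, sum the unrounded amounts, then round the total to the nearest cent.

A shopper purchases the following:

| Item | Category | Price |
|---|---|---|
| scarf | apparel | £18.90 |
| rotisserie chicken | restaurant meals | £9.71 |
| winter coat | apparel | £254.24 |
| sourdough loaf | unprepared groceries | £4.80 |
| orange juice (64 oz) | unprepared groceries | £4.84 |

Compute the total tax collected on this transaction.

Scarf £18.90: apparel → 6.75% → £1.27575
Rotisserie chicken £9.71: restaurant meals → 10% → £0.971
Winter coat £254.24: apparel → 6.75% + 1.25% surcharge = 8% → £20.3392
Sourdough loaf £4.80: unprepared groceries → 3.5% → £0.168
Orange juice (64 oz) £4.84: unprepared groceries → 3.5% → £0.1694
Unrounded tax sum = £22.92335 → £22.92

£22.92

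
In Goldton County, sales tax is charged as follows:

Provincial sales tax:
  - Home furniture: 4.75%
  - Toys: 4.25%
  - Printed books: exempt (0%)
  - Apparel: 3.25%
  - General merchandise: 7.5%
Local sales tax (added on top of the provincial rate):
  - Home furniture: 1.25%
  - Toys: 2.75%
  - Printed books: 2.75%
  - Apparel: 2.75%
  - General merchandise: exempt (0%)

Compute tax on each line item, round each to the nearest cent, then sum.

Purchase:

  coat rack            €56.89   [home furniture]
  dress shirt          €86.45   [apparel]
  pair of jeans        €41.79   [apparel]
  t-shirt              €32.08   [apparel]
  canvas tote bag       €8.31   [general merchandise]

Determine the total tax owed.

Coat rack €56.89: home furniture → 4.75% + 1.25% local = 6% → €3.41
Dress shirt €86.45: apparel → 3.25% + 2.75% local = 6% → €5.19
Pair of jeans €41.79: apparel → 3.25% + 2.75% local = 6% → €2.51
T-shirt €32.08: apparel → 3.25% + 2.75% local = 6% → €1.92
Canvas tote bag €8.31: general merchandise → 7.5% + 0% local = 7.5% → €0.62
Total tax = €3.41 + €5.19 + €2.51 + €1.92 + €0.62 = €13.65

€13.65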